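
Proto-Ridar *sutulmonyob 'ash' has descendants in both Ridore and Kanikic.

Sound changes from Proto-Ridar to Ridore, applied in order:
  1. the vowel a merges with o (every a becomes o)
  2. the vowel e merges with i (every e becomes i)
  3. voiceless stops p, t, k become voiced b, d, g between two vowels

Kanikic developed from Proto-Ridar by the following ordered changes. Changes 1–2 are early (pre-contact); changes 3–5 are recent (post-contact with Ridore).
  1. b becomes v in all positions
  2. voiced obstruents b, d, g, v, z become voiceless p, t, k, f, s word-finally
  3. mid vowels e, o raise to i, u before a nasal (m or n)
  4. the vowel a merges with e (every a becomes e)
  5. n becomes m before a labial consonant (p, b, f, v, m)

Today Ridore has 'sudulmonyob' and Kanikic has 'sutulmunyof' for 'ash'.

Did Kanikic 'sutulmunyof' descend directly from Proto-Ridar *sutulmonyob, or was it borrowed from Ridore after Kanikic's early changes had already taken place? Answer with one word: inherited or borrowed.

inherited

If inherited, *sutulmonyob would pass through all of Kanikic's changes:
Kanikic: *sutulmonyob
  sutulmonyob → sutulmonyov   [unconditioned shift]
  sutulmonyov → sutulmonyof   [final devoicing]
  sutulmonyof → sutulmunyof   [pre-nasal raising]
  sutulmunyof (rule 4 does not apply)
  sutulmunyof (rule 5 does not apply)
  giving Kanikic sutulmunyof.
If borrowed from Ridore 'sudulmonyob' after the early changes, it would undergo only the recent ones:
  rule 3 (pre-nasal raising): sudulmonyob → sudulmunyob
  rule 4 (vowel merger): no change (sudulmunyob)
  rule 5 (nasal place assimilation): no change (sudulmunyob)
  ⇒ as a loan: sudulmunyob
Kanikic 'sutulmunyof' matches the inherited outcome exactly, so it is an inherited cognate, not a loan.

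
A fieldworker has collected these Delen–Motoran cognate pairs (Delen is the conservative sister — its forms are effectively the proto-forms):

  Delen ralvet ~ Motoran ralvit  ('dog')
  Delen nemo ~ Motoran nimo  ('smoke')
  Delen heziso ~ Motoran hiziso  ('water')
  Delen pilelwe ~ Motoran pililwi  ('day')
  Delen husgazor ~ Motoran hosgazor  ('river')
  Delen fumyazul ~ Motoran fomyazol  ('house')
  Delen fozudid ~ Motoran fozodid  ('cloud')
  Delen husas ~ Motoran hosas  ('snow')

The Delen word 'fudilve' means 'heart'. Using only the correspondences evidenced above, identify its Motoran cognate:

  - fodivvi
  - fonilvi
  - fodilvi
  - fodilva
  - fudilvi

husgazor ~ hosgazor, fumyazul ~ fomyazol — Delen u corresponds to Motoran o after a consonant, before a consonant other than r, m, n, p, b, f, v.
pilelwe ~ pililwi — Delen e corresponds to Motoran i word-finally.
Applying these to Delen 'fudilve':
  fudilve → fodilve   (u→o after a consonant, before a consonant other than r, m, n, p, b, f, v)
  fodilve → fodilvi   (e→i word-finally)
So the Motoran cognate is 'fodilvi'.

fodilvi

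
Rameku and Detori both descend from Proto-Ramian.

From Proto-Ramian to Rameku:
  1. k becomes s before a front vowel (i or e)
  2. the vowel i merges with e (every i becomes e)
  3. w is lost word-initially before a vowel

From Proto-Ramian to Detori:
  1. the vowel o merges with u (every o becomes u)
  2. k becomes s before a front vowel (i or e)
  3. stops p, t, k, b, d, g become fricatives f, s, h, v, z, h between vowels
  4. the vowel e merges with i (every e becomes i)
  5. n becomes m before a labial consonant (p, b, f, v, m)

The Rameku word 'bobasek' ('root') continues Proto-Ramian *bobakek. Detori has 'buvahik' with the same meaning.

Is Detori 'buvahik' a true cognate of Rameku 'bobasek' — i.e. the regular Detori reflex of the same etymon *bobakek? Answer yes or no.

no

Derive the expected Detori reflex of *bobakek:
Detori: *bobakek
  bobakek → bubakek   [vowel merger]
  bubakek → bubasek   [palatalisation]
  bubasek → buvasek   [intervocalic lenition]
  buvasek → buvasik   [vowel merger]
  buvasik (rule 5 does not apply)
  giving Detori buvasik.
The regular Detori reflex would be 'buvasik', but the attested form is 'buvahik'. The correspondence is irregular, so they are not cognates (the Detori form has a different source).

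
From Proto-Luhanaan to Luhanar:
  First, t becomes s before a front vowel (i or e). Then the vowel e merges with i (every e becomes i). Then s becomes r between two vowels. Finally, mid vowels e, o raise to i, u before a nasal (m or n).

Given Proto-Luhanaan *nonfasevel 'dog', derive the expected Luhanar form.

nunfarivil

Luhanar: *nonfasevel > nonfasivil > nonfarivil > nunfarivil  (by vowel merger, rhotacism, pre-nasal raising)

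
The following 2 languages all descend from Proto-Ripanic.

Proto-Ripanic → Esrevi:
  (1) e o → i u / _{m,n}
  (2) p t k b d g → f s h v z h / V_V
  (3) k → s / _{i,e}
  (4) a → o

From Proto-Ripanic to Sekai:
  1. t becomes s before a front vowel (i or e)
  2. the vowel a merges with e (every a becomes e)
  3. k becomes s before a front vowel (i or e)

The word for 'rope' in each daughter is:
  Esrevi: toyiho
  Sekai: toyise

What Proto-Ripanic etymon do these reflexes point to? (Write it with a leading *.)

Position 6: Esrevi has o, Sekai has e. Taking the neighbouring segments as reconstructed: Esrevi o could go back to *a or *o; Sekai e could go back to *a or *e — the one source consistent with every daughter is *a.
Position 5: Esrevi has h, Sekai has s. Taking the neighbouring segments as reconstructed: Esrevi h could go back to *k or *g or *h; Sekai s could go back to *k or *s — the one source consistent with every daughter is *k.
This points to *toyika. Verify forward in each daughter:
Esrevi: *toyika > toyiha > toyiho  (by intervocalic lenition, vowel merger)
Sekai: start from *toyika.
  rule 1: no change — toyika
  rule 2 (vowel merger): toyika → toyike
  rule 3 (palatalisation): toyike → toyise
  ⇒ Sekai toyise
Only *toyika yields all of Esrevi toyiho, Sekai toyise.

*toyika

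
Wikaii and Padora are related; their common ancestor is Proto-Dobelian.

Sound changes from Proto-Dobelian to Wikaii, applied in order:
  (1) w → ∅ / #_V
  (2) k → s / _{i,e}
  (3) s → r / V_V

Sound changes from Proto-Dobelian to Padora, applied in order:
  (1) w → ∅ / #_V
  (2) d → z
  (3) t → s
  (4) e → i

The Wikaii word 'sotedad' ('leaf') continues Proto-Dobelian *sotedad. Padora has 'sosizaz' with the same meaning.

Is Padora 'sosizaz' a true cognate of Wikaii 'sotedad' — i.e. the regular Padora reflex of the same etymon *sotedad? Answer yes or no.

yes

Derive the expected Padora reflex of *sotedad:
Padora: *sotedad
  sotedad (rule 1 does not apply)
  sotedad → sotezaz   [unconditioned shift]
  sotezaz → sosezaz   [unconditioned shift]
  sosezaz → sosizaz   [vowel merger]
  giving Padora sosizaz.
Padora 'sosizaz' matches the regular reflex exactly, so the pair is cognate.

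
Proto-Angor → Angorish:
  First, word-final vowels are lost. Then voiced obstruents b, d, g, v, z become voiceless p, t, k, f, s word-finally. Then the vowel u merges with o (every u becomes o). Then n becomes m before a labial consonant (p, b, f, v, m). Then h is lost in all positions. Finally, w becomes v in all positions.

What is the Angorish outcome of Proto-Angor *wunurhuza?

vonoros

Angorish: *wunurhuza
  wunurhuza → wunurhuz   [apocope]
  wunurhuz → wunurhus   [final devoicing]
  wunurhus → wonorhos   [vowel merger]
  wonorhos (rule 4 does not apply)
  wonorhos → wonoros   [h-loss]
  wonoros → vonoros   [unconditioned shift]
  giving Angorish vonoros.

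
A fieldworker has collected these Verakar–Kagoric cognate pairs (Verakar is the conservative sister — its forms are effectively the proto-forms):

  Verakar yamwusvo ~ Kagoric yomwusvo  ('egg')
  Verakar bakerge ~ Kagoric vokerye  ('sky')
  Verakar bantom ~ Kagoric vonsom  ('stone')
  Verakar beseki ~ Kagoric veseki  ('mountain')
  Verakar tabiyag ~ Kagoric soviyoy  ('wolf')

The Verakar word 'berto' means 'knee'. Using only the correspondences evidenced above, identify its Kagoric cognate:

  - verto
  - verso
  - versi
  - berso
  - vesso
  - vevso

verso

beseki ~ veseki — Verakar b corresponds to Kagoric v word-initially before a front vowel.
bantom ~ vonsom — Verakar t corresponds to Kagoric s after a consonant, before a back vowel.
Applying these to Verakar 'berto':
  berto → verto   (b→v word-initially before a front vowel)
  verto → verso   (t→s after a consonant, before a back vowel)
So the Kagoric cognate is 'verso'.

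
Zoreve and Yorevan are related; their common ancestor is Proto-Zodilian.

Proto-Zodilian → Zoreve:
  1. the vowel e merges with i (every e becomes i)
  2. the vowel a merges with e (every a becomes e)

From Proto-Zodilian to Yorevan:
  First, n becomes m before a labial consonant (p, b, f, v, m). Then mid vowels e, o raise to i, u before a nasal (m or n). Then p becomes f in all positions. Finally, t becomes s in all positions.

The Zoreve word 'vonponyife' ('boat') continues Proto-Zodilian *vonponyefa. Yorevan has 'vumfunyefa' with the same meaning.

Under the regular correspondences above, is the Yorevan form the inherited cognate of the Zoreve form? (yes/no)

Derive the expected Yorevan reflex of *vonponyefa:
Yorevan: *vonponyefa > vomponyefa > vumpunyefa > vumfunyefa  (by nasal place assimilation, pre-nasal raising, unconditioned shift)
Yorevan 'vumfunyefa' matches the regular reflex exactly, so the pair is cognate.

yes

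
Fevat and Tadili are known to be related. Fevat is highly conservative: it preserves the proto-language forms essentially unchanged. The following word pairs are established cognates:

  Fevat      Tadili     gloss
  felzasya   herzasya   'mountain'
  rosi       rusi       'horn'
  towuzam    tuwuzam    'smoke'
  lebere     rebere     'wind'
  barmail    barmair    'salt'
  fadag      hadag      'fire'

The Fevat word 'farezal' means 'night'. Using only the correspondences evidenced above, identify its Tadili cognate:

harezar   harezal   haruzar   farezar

fadag ~ hadag — Fevat f corresponds to Tadili h word-initially before a back vowel.
barmail ~ barmair — Fevat l corresponds to Tadili r word-finally.
Applying these to Fevat 'farezal':
  farezal → harezal   (f→h word-initially before a back vowel)
  harezal → harezar   (l→r word-finally)
So the Tadili cognate is 'harezar'.

harezar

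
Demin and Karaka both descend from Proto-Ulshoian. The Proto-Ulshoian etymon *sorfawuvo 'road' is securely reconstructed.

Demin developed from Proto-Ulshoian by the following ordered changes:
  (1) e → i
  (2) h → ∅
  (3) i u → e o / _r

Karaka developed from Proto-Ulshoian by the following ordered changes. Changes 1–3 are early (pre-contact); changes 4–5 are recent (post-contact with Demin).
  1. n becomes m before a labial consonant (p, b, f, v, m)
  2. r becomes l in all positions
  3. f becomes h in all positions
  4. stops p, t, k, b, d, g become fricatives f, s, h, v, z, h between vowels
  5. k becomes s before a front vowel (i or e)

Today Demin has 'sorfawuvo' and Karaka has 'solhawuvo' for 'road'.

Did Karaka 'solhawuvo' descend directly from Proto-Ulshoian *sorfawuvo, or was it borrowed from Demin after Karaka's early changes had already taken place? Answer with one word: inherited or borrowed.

inherited

If inherited, *sorfawuvo would pass through all of Karaka's changes:
Karaka: *sorfawuvo
  sorfawuvo (rule 1 does not apply)
  sorfawuvo → solfawuvo   [unconditioned shift]
  solfawuvo → solhawuvo   [unconditioned shift]
  solhawuvo (rule 4 does not apply)
  solhawuvo (rule 5 does not apply)
  giving Karaka solhawuvo.
If borrowed from Demin 'sorfawuvo' after the early changes, it would undergo only the recent ones:
  rule 4 (intervocalic lenition): no change (sorfawuvo)
  rule 5 (palatalisation): no change (sorfawuvo)
  ⇒ as a loan: sorfawuvo
Karaka 'solhawuvo' matches the inherited outcome exactly, so it is an inherited cognate, not a loan.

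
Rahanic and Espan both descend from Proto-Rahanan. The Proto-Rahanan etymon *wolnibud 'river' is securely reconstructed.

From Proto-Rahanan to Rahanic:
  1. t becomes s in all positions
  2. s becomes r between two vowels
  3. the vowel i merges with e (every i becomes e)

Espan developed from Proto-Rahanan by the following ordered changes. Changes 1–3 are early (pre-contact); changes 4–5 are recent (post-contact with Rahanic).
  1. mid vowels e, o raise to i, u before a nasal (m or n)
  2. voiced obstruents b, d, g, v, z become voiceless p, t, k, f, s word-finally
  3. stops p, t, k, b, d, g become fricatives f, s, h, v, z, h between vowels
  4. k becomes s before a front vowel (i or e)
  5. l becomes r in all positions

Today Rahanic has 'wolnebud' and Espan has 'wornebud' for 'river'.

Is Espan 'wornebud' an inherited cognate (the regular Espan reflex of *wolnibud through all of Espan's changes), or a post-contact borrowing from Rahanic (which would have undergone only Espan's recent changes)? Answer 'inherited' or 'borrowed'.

If inherited, *wolnibud would pass through all of Espan's changes:
Espan: *wolnibud
  wolnibud (rule 1 does not apply)
  wolnibud → wolnibut   [final devoicing]
  wolnibut → wolnivut   [intervocalic lenition]
  wolnivut (rule 4 does not apply)
  wolnivut → wornivut   [unconditioned shift]
  giving Espan wornivut.
If borrowed from Rahanic 'wolnebud' after the early changes, it would undergo only the recent ones:
  rule 4 (palatalisation): no change (wolnebud)
  rule 5 (unconditioned shift): wolnebud → wornebud
  ⇒ as a loan: wornebud
Espan 'wornebud' matches the loan outcome 'wornebud', not the inherited 'wornivut' — it skipped the early Espan changes, so it was borrowed from Rahanic.

borrowed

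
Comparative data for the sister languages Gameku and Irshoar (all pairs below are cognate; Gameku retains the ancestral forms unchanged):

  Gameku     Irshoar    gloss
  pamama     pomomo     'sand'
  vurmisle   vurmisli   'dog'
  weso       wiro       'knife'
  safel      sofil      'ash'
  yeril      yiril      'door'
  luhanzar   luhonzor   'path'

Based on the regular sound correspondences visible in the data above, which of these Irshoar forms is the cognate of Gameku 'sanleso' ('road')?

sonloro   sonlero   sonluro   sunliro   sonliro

luhanzar ~ luhonzor — Gameku a corresponds to Irshoar o after a consonant, before a nasal.
weso ~ wiro, safel ~ sofil — Gameku e corresponds to Irshoar i after a consonant, before a consonant other than r, m, n, p, b, f, v.
weso ~ wiro — Gameku s corresponds to Irshoar r between vowels (before a back vowel).
Applying these to Gameku 'sanleso':
  sanleso → sonleso   (a→o after a consonant, before a nasal)
  sonleso → sonliso   (e→i after a consonant, before a consonant other than r, m, n, p, b, f, v)
  sonliso → sonliro   (s→r between vowels (before a back vowel))
So the Irshoar cognate is 'sonliro'.

sonliro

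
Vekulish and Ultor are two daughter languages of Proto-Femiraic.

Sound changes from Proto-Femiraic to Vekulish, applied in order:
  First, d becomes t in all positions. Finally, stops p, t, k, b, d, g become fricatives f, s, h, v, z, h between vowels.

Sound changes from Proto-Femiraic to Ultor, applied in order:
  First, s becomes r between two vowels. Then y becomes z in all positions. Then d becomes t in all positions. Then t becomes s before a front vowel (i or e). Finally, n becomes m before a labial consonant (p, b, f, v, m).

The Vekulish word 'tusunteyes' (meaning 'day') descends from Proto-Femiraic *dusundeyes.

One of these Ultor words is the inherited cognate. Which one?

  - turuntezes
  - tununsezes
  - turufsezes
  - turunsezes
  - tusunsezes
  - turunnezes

Ultor: start from *dusundeyes.
  rule 1 (rhotacism): dusundeyes → durundeyes
  rule 2 (unconditioned shift): durundeyes → durundezes
  rule 3 (unconditioned shift): durundezes → turuntezes
  rule 4 (palatalisation): turuntezes → turunsezes
  rule 5: no change — turunsezes
  ⇒ Ultor turunsezes
Only 'turunsezes' matches the regular Ultor development of *dusundeyes.

turunsezes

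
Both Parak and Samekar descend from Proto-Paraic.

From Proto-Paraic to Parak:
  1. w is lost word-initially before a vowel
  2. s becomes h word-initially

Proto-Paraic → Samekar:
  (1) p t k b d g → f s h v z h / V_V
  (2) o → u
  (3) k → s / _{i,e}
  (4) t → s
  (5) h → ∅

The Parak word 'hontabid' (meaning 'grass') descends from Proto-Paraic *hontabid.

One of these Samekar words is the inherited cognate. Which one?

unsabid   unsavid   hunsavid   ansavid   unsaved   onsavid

unsavid

Samekar: *hontabid > hontavid > huntavid > hunsavid > unsavid  (by intervocalic lenition, vowel merger, unconditioned shift, h-loss)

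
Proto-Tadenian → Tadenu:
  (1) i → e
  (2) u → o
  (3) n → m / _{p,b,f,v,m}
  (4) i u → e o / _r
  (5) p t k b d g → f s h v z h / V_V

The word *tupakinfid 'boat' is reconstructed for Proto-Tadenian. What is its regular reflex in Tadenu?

tofahemfed

Tadenu: start from *tupakinfid.
  rule 1 (vowel merger): tupakinfid → tupakenfed
  rule 2 (vowel merger): tupakenfed → topakenfed
  rule 3 (nasal place assimilation): topakenfed → topakemfed
  rule 4: no change — topakemfed
  rule 5 (intervocalic lenition): topakemfed → tofahemfed
  ⇒ Tadenu tofahemfed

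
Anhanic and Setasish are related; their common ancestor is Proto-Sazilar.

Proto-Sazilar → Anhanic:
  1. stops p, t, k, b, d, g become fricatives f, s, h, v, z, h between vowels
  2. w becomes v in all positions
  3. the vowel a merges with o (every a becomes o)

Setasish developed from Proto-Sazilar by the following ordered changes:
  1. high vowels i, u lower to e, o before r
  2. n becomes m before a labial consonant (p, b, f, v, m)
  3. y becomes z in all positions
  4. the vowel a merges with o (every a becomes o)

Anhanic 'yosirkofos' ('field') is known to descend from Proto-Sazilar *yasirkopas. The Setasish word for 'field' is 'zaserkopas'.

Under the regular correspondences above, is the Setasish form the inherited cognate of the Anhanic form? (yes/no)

Derive the expected Setasish reflex of *yasirkopas:
Setasish: start from *yasirkopas.
  rule 1 (pre-rhotic lowering): yasirkopas → yaserkopas
  rule 2: no change — yaserkopas
  rule 3 (unconditioned shift): yaserkopas → zaserkopas
  rule 4 (vowel merger): zaserkopas → zoserkopos
  ⇒ Setasish zoserkopos
The regular Setasish reflex would be 'zoserkopos', but the attested form is 'zaserkopas'. The correspondence is irregular, so they are not cognates (the Setasish form has a different source).

no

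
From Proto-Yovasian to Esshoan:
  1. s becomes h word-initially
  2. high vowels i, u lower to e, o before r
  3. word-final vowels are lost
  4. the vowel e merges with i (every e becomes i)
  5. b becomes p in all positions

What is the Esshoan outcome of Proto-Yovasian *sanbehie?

Esshoan: *sanbehie
  sanbehie → hanbehie   [debuccalisation]
  hanbehie (rule 2 does not apply)
  hanbehie → hanbehi   [apocope]
  hanbehi → hanbihi   [vowel merger]
  hanbihi → hanpihi   [unconditioned shift]
  giving Esshoan hanpihi.

hanpihi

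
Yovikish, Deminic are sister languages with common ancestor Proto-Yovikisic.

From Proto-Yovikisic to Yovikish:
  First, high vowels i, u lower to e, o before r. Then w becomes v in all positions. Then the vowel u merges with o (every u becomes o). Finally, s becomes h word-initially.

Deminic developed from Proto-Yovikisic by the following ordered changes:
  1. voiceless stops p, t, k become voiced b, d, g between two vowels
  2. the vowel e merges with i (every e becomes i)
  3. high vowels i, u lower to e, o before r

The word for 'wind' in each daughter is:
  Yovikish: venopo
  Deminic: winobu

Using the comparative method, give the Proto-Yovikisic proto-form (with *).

*wenopu

Position 6: Yovikish has o, Deminic has u. Deminic preserves u here (none of its changes turn any other segment into u), so the proto-segment is *u.
Position 2: Yovikish has e, Deminic has i. Taking the neighbouring segments as reconstructed: Yovikish e can only go back to *e; Deminic i could go back to *e or *i — the one source consistent with every daughter is *e.
Position 1: Yovikish has v, Deminic has w. Deminic preserves w here (none of its changes turn any other segment into w), so the proto-segment is *w.
This points to *wenopu. Verify forward in each daughter:
Yovikish: start from *wenopu.
  rule 1: no change — wenopu
  rule 2 (unconditioned shift): wenopu → venopu
  rule 3 (vowel merger): venopu → venopo
  rule 4: no change — venopo
  ⇒ Yovikish venopo
Deminic: start from *wenopu.
  rule 1 (intervocalic voicing): wenopu → wenobu
  rule 2 (vowel merger): wenobu → winobu
  rule 3: no change — winobu
  ⇒ Deminic winobu
No other proto-form is consistent with every reflex, so the reconstruction is *wenopu.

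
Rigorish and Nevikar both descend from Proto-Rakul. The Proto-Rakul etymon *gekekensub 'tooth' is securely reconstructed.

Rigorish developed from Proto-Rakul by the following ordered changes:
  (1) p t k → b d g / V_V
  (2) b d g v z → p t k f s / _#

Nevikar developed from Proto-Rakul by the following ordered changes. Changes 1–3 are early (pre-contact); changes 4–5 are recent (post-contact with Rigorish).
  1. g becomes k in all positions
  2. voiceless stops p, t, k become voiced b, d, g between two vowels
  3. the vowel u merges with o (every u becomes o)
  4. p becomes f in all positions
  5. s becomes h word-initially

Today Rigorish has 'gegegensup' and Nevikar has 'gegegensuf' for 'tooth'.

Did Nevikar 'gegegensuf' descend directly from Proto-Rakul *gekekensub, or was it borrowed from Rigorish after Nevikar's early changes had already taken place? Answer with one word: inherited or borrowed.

borrowed

If inherited, *gekekensub would pass through all of Nevikar's changes:
Nevikar: start from *gekekensub.
  rule 1 (unconditioned shift): gekekensub → kekekensub
  rule 2 (intervocalic voicing): kekekensub → kegegensub
  rule 3 (vowel merger): kegegensub → kegegensob
  rule 4: no change — kegegensob
  rule 5: no change — kegegensob
  ⇒ Nevikar kegegensob
If borrowed from Rigorish 'gegegensup' after the early changes, it would undergo only the recent ones:
  rule 4 (unconditioned shift): gegegensup → gegegensuf
  rule 5 (debuccalisation): no change (gegegensuf)
  ⇒ as a loan: gegegensuf
Nevikar 'gegegensuf' matches the loan outcome 'gegegensuf', not the inherited 'kegegensob' — it skipped the early Nevikar changes, so it was borrowed from Rigorish.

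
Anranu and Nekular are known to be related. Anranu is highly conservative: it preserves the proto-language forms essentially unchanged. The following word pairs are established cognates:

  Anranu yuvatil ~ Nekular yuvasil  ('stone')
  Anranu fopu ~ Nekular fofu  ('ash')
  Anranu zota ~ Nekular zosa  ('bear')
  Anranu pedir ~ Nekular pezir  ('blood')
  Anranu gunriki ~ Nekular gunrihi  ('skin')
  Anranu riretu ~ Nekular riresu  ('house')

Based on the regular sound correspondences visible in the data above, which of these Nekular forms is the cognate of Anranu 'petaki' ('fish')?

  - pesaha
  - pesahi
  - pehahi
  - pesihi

pesahi

zota ~ zosa — Anranu t corresponds to Nekular s between vowels (before a back vowel).
gunriki ~ gunrihi — Anranu k corresponds to Nekular h between vowels (before a front vowel).
Applying these to Anranu 'petaki':
  petaki → pesaki   (t→s between vowels (before a back vowel))
  pesaki → pesahi   (k→h between vowels (before a front vowel))
So the Nekular cognate is 'pesahi'.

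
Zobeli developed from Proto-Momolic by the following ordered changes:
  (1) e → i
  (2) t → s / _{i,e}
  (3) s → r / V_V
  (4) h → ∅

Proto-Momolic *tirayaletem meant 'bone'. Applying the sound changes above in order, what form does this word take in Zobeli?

Zobeli: *tirayaletem
  tirayaletem → tirayalitim   [vowel merger]
  tirayalitim → sirayalisim   [palatalisation]
  sirayalisim → sirayalirim   [rhotacism]
  sirayalirim (rule 4 does not apply)
  giving Zobeli sirayalirim.

sirayalirim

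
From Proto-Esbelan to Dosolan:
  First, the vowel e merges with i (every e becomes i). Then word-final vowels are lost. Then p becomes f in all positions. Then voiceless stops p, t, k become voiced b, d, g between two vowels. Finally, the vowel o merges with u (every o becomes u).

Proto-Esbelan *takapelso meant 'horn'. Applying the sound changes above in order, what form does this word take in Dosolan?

Dosolan: *takapelso
  takapelso → takapilso   [vowel merger]
  takapilso → takapils   [apocope]
  takapils → takafils   [unconditioned shift]
  takafils → tagafils   [intervocalic voicing]
  tagafils (rule 5 does not apply)
  giving Dosolan tagafils.

tagafils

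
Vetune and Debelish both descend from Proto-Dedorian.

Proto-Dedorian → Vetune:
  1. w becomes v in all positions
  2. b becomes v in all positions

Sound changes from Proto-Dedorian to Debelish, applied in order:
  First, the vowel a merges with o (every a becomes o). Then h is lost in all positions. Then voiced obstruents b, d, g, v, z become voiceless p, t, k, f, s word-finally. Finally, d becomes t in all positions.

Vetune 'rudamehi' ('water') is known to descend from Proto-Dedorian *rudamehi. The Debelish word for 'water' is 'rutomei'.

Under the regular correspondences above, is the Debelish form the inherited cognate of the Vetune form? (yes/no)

Derive the expected Debelish reflex of *rudamehi:
Debelish: *rudamehi > rudomehi > rudomei > rutomei  (by vowel merger, h-loss, unconditioned shift)
Debelish 'rutomei' matches the regular reflex exactly, so the pair is cognate.

yes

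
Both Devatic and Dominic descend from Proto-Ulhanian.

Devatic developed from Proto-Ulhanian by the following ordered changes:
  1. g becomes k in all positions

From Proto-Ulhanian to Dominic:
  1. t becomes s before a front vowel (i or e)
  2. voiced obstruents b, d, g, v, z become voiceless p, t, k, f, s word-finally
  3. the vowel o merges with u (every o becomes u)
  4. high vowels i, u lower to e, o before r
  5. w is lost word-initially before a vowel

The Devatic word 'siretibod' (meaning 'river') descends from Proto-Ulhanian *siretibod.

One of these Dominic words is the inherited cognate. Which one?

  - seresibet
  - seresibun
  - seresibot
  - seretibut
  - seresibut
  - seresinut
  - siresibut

Dominic: start from *siretibod.
  rule 1 (palatalisation): siretibod → siresibod
  rule 2 (final devoicing): siresibod → siresibot
  rule 3 (vowel merger): siresibot → siresibut
  rule 4 (pre-rhotic lowering): siresibut → seresibut
  rule 5: no change — seresibut
  ⇒ Dominic seresibut
Only 'seresibut' matches the regular Dominic development of *siretibod.

seresibut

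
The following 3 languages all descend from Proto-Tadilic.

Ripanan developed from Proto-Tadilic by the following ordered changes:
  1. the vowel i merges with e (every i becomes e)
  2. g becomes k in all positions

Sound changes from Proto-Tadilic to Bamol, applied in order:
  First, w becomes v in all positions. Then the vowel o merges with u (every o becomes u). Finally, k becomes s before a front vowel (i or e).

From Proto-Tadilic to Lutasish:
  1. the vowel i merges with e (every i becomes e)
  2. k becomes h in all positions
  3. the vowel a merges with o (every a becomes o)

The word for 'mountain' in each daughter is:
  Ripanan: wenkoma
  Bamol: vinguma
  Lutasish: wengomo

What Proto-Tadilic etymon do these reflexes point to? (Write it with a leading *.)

*wingoma

Position 1: Ripanan has w, Bamol has v, Lutasish has w. Ripanan preserves w here (none of its changes turn any other segment into w), so the proto-segment is *w.
Position 7: Ripanan has a, Bamol has a, Lutasish has o. Ripanan preserves a here (none of its changes turn any other segment into a), so the proto-segment is *a.
This points to *wingoma. Verify forward in each daughter:
Ripanan: *wingoma > wengoma > wenkoma  (by vowel merger, unconditioned shift)
Bamol: start from *wingoma.
  rule 1 (unconditioned shift): wingoma → vingoma
  rule 2 (vowel merger): vingoma → vinguma
  rule 3: no change — vinguma
  ⇒ Bamol vinguma
Lutasish: *wingoma > wengoma > wengomo  (by vowel merger, vowel merger)
Only *wingoma yields all of Ripanan wenkoma, Bamol vinguma, Lutasish wengomo.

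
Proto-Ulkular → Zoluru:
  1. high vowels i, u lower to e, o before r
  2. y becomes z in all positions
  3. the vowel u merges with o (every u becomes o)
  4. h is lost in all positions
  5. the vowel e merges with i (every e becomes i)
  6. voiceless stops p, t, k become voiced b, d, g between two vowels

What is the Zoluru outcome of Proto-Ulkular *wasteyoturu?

Zoluru: start from *wasteyoturu.
  rule 1 (pre-rhotic lowering): wasteyoturu → wasteyotoru
  rule 2 (unconditioned shift): wasteyotoru → wastezotoru
  rule 3 (vowel merger): wastezotoru → wastezotoro
  rule 4: no change — wastezotoro
  rule 5 (vowel merger): wastezotoro → wastizotoro
  rule 6 (intervocalic voicing): wastizotoro → wastizodoro
  ⇒ Zoluru wastizodoro

wastizodoro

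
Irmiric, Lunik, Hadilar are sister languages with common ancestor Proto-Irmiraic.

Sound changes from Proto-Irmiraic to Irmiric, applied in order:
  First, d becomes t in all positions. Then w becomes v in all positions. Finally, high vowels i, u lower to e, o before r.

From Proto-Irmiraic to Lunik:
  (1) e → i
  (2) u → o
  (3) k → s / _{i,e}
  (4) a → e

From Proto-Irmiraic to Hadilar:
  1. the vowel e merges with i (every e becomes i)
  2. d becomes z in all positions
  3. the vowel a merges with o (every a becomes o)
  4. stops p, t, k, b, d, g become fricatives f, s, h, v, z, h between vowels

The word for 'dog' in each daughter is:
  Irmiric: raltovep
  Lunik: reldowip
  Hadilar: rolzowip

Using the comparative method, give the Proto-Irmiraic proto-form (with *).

Position 4: Irmiric has t, Lunik has d, Hadilar has z. Lunik preserves d here (none of its changes turn any other segment into d), so the proto-segment is *d.
Position 6: Irmiric has v, Lunik has w, Hadilar has w. Lunik preserves w here (none of its changes turn any other segment into w), so the proto-segment is *w.
This points to *raldowep. Verify forward in each daughter:
Irmiric: *raldowep > raltowep > raltovep  (by unconditioned shift, unconditioned shift)
Lunik: *raldowep > raldowip > reldowip  (by vowel merger, vowel merger)
Hadilar: *raldowep > raldowip > ralzowip > rolzowip  (by vowel merger, unconditioned shift, vowel merger)
No other proto-form is consistent with every reflex, so the reconstruction is *raldowep.

*raldowep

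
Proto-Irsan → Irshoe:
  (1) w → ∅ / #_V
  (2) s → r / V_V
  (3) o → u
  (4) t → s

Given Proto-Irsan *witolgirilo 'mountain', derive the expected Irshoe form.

Irshoe: *witolgirilo > itolgirilo > itulgirilu > isulgirilu  (by glide loss, vowel merger, unconditioned shift)

isulgirilu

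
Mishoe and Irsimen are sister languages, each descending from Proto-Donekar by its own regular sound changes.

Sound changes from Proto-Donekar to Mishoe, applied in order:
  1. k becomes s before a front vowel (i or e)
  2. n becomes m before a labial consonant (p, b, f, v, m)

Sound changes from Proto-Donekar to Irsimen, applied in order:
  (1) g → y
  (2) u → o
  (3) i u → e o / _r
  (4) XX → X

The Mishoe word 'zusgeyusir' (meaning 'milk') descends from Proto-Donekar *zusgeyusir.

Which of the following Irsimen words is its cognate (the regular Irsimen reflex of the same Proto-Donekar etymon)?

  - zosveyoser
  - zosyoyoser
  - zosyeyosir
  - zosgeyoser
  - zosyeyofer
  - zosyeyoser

Irsimen: *zusgeyusir > zusyeyusir > zosyeyosir > zosyeyoser  (by unconditioned shift, vowel merger, pre-rhotic lowering)
Among the options, 'zosyeyoser' alone shows every Irsimen change applied in order.

zosyeyoser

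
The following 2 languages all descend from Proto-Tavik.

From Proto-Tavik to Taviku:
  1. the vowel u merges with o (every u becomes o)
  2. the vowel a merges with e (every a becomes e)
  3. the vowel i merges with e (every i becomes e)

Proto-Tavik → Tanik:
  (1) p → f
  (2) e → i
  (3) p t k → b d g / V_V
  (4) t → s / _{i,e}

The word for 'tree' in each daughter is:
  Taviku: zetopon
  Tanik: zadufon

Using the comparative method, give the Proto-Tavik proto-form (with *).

*zatupon

Position 5: Taviku has p, Tanik has f. Taviku preserves p here (none of its changes turn any other segment into p), so the proto-segment is *p.
Position 4: Taviku has o, Tanik has u. Tanik preserves u here (none of its changes turn any other segment into u), so the proto-segment is *u.
This points to *zatupon. Verify forward in each daughter:
Taviku: start from *zatupon.
  rule 1 (vowel merger): zatupon → zatopon
  rule 2 (vowel merger): zatopon → zetopon
  rule 3: no change — zetopon
  ⇒ Taviku zetopon
Tanik: *zatupon > zatufon > zadufon  (by unconditioned shift, intervocalic voicing)
Only *zatupon yields all of Taviku zetopon, Tanik zadufon.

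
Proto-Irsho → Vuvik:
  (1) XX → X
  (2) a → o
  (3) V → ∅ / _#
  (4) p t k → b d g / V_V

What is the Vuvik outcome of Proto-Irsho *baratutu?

Vuvik: start from *baratutu.
  rule 1: no change — baratutu
  rule 2 (vowel merger): baratutu → borotutu
  rule 3 (apocope): borotutu → borotut
  rule 4 (intervocalic voicing): borotut → borodut
  ⇒ Vuvik borodut

borodut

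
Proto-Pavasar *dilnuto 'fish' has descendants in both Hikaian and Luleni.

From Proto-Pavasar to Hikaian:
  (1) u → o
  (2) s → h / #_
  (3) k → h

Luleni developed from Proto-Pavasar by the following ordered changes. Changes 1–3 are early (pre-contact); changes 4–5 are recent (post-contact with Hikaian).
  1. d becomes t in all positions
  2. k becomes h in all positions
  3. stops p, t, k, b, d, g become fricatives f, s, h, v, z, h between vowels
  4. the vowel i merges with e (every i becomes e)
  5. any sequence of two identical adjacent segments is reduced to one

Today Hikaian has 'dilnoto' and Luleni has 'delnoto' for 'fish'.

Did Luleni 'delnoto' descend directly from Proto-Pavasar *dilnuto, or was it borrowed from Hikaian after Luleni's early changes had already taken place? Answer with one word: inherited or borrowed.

borrowed

If inherited, *dilnuto would pass through all of Luleni's changes:
Luleni: *dilnuto > tilnuto > tilnuso > telnuso  (by unconditioned shift, intervocalic lenition, vowel merger)
If borrowed from Hikaian 'dilnoto' after the early changes, it would undergo only the recent ones:
  rule 4 (vowel merger): dilnoto → delnoto
  rule 5 (degemination): no change (delnoto)
  ⇒ as a loan: delnoto
Luleni 'delnoto' matches the loan outcome 'delnoto', not the inherited 'telnuso' — it skipped the early Luleni changes, so it was borrowed from Hikaian.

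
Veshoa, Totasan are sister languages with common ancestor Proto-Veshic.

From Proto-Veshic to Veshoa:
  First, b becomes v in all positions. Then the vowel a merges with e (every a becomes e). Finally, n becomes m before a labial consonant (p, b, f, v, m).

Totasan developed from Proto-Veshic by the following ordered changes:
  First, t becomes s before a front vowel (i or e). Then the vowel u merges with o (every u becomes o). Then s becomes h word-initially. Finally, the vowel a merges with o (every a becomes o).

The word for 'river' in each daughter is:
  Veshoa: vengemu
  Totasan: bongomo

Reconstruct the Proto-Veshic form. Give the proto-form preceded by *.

Position 7: Veshoa has u, Totasan has o. Veshoa preserves u here (none of its changes turn any other segment into u), so the proto-segment is *u.
Position 5: Veshoa has e, Totasan has o. Taking the neighbouring segments as reconstructed: Veshoa e could go back to *a or *e; Totasan o could go back to *a or *o or *u — the one source consistent with every daughter is *a.
Verify the candidate proto-form against each daughter:
Veshoa: start from *bangamu.
  rule 1 (unconditioned shift): bangamu → vangamu
  rule 2 (vowel merger): vangamu → vengemu
  rule 3: no change — vengemu
  ⇒ Veshoa vengemu
Totasan: *bangamu > bangamo > bongomo  (by vowel merger, vowel merger)
*bangamu is the unique common source.

*bangamu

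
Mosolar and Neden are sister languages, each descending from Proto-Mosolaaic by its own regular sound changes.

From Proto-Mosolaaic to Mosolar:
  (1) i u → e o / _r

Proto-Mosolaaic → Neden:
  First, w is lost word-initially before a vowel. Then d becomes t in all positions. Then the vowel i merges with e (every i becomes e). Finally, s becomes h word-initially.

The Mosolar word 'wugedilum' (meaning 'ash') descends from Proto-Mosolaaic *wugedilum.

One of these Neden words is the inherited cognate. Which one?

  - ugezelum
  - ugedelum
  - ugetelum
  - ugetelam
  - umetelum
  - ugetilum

Neden: *wugedilum
  wugedilum → ugedilum   [glide loss]
  ugedilum → ugetilum   [unconditioned shift]
  ugetilum → ugetelum   [vowel merger]
  ugetelum (rule 4 does not apply)
  giving Neden ugetelum.

ugetelum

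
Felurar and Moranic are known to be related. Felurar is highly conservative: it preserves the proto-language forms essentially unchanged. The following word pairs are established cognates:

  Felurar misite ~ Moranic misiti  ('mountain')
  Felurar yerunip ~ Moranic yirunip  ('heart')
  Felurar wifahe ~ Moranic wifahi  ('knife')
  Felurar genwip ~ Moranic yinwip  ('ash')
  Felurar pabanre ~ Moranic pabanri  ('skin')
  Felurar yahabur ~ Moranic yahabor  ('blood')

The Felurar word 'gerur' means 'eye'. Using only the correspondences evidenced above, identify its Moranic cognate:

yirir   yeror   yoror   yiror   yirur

yiror

genwip ~ yinwip — Felurar g corresponds to Moranic y word-initially before a front vowel.
yerunip ~ yirunip — Felurar e corresponds to Moranic i after a consonant, before r.
yahabur ~ yahabor — Felurar u corresponds to Moranic o after a consonant, before r.
Applying these to Felurar 'gerur':
  gerur → yerur   (g→y word-initially before a front vowel)
  yerur → yirur   (e→i after a consonant, before r)
  yirur → yiror   (u→o after a consonant, before r)
So the Moranic cognate is 'yiror'.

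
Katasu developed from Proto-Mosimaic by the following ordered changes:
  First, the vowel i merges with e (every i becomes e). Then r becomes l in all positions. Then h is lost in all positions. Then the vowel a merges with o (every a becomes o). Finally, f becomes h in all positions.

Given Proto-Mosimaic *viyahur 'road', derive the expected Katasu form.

Katasu: start from *viyahur.
  rule 1 (vowel merger): viyahur → veyahur
  rule 2 (unconditioned shift): veyahur → veyahul
  rule 3 (h-loss): veyahul → veyaul
  rule 4 (vowel merger): veyaul → veyoul
  rule 5: no change — veyoul
  ⇒ Katasu veyoul

veyoul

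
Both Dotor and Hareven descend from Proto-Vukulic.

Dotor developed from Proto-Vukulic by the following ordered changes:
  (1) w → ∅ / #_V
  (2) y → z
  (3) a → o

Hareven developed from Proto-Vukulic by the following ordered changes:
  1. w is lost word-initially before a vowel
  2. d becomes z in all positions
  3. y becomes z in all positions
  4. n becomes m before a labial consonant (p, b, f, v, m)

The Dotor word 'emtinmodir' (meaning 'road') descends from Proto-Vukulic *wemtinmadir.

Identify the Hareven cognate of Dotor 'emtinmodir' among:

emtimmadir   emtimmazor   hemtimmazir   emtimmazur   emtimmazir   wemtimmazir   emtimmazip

emtimmazir

Hareven: *wemtinmadir > emtinmadir > emtinmazir > emtimmazir  (by glide loss, unconditioned shift, nasal place assimilation)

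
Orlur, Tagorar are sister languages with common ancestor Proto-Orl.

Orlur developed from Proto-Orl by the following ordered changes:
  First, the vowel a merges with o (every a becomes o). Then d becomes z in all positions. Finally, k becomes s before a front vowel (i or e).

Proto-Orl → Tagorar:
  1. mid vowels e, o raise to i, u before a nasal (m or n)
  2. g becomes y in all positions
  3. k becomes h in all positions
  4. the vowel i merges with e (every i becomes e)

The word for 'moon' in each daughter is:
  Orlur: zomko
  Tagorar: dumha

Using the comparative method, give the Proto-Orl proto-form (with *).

Position 2: Orlur has o, Tagorar has u. Taking the neighbouring segments as reconstructed: Orlur o could go back to *a or *o; Tagorar u could go back to *o or *u — the one source consistent with every daughter is *o.
Position 5: Orlur has o, Tagorar has a. Tagorar preserves a here (none of its changes turn any other segment into a), so the proto-segment is *a.
Continuing position by position gives *domka; check it forward:
Orlur: *domka > domko > zomko  (by vowel merger, unconditioned shift)
Tagorar: start from *domka.
  rule 1 (pre-nasal raising): domka → dumka
  rule 2: no change — dumka
  rule 3 (unconditioned shift): dumka → dumha
  rule 4: no change — dumha
  ⇒ Tagorar dumha
No other proto-form is consistent with every reflex, so the reconstruction is *domka.

*domka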